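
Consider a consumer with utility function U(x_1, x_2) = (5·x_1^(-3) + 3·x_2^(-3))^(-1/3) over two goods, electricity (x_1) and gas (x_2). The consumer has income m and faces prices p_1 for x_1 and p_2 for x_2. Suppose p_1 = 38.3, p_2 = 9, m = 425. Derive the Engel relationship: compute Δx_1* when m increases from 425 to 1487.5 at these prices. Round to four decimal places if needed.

MRS = MU_x_1/MU_x_2 = (5/3)·(x_2/x_1)^(4). Set equal to p_1/p_2.
Solve for the ratio: x_2/x_1 = [(3/5)·p_1/p_2]^(0.25).
With the ratio pinned down, the budget gives x_1* = m/(p_1 + p_2·(x_2/x_1)) and x_2* = (x_2/x_1)·x_1*.
Numerically x_2/x_1 = 1.264087, so x_1* = 425/(38.3 + 9·1.264087) = 8.5553.
At m' = 1487.5: x_1* = 29.9436. Change: 29.9436 − 8.5553 = 21.3883.

Δx_1* = 21.3883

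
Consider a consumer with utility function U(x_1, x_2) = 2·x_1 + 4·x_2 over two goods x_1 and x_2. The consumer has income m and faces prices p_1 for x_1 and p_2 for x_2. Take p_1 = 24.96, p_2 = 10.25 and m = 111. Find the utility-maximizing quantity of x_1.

x_1* = 0

Perfect substitutes: compare marginal utility per dollar. 2/p_1 vs 4/p_2 → 0.0801 vs 0.3902.
x_2 gives more utility per dollar, so spend all income on x_2: x_2* = m/p_2, x_1* = 0.
Numerically: x_1* = 0, x_2* = 10.8293.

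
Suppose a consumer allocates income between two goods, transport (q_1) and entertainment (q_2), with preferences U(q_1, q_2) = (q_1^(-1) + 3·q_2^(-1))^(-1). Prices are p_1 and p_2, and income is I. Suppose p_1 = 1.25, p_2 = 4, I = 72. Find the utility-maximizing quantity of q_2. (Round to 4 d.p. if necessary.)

q_2* = 13.608

Substitute q_2 = (q_2/q_1)·q_1 into the budget: q_1* = I/(p_1 + p_2·(q_2/q_1)).
Numerically q_2/q_1 = 0.968246, so q_1* = 72/(1.25 + 4·0.968246) = 14.0543 and q_2* = 0.968246·14.0543 = 13.608.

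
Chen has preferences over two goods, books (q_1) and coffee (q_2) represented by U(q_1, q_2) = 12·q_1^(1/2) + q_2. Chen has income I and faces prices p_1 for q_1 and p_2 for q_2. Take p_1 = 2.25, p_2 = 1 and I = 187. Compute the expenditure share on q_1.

MU_q_1 = 6/√q_1, MU_q_2 = 1. Tangency: 6/√q_1 = p_1/p_2.
Thus q_1* = (6·p_2/p_1)² — independent of I — with the rest of income spent on q_2.
Plugging in: q_1* = (6·1/2.25)² = 7.1111, q_2* = 171.
Expenditure on q_1: 2.25·7.1111 = 16; share = 0.0856.

share on q_1 = 0.0856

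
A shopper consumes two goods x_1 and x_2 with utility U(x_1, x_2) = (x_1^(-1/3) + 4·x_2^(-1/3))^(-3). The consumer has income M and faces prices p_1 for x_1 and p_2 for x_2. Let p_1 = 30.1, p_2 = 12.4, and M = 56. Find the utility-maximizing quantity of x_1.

x_1* = 0.5696

With the ratio pinned down, the budget gives x_1* = M/(p_1 + p_2·(x_2/x_1)) and x_2* = (x_2/x_1)·x_1*.
Numerically x_2/x_1 = 5.500518, so x_1* = 56/(30.1 + 12.4·5.500518) = 0.5696.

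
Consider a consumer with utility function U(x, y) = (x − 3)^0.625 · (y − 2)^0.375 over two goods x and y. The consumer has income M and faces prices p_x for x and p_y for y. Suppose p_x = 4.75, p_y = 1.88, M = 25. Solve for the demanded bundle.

Substituting into the budget: x* = 3 + 0.625·(M − 3·p_x − 2·p_y)/p_x, and y* = 2 + 0.375·(…)/p_y.
Discretionary income = 25 − 3·4.75 − 2·1.88 = 6.99; x* = 3 + 0.625·6.99/4.75 = 3.9197; y* = 2 + 0.375·6.99/1.88 = 3.3943.

x* = 3.9197, y* = 3.3943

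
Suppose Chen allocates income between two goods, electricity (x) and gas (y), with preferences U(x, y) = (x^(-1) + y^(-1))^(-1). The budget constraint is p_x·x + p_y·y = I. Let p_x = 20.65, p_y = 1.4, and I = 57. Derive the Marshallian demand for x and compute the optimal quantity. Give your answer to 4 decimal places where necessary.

With the ratio pinned down, the budget gives x* = I/(p_x + p_y·(y/x)) and y* = (y/x)·x*.
Numerically y/x = 3.840573, so x* = 57/(20.65 + 1.4·3.840573) = 2.1901.

x* = 2.1901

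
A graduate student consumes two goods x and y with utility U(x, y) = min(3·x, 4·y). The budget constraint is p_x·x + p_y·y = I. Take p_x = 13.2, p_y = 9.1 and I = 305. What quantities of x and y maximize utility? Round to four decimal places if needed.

x* = 15.231, y* = 11.4232

Here 4·13.2 + 3·9.1 = 80.1, giving x* = 15.231 and y* = 11.4232.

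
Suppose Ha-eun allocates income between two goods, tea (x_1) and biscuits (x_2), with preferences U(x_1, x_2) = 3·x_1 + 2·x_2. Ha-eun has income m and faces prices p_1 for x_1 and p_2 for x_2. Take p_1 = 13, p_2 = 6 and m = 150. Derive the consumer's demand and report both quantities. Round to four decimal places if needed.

Linear utility — the consumer picks whichever good has higher MU/price: 3/13 = 0.2308 vs 2/6 = 0.3333.
x_2 gives more utility per dollar, so spend all income on x_2: x_2* = m/p_2, x_1* = 0.
Numerically: x_1* = 0, x_2* = 25.

x_1* = 0, x_2* = 25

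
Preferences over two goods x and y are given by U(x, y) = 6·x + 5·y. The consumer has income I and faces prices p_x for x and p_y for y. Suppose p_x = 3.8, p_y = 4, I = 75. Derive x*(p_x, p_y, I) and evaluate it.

x* = 19.7368

Numerically: x* = 19.7368, y* = 0.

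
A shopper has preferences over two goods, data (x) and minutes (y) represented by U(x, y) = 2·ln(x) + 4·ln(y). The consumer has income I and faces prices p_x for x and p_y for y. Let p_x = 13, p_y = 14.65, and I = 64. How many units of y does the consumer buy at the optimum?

At p_x=13, p_y=14.65, I=64: y* = 2/3·64/14.65 = 2.9124.

y* = 2.9124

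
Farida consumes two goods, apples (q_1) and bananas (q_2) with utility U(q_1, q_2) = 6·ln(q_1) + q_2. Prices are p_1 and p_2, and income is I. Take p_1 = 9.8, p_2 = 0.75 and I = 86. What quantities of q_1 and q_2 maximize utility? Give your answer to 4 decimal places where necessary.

q_1* = 0.4592, q_2* = 108.6667

So q_1*(p_1,p_2) = 6·p_2/p_1, independent of income; and q_2* = (I − 6·p_2)/p_2.
At the given prices: q_1* = 6·0.75/9.8 = 0.4592, and q_2* = 108.6667.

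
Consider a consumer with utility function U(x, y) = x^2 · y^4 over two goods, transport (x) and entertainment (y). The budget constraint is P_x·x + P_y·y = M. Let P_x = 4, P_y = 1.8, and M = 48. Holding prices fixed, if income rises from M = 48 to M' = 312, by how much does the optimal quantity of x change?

MU_x/MU_y = (2·y)/(4·x); tangency sets this equal to P_x/P_y.
So 2·P_y·y = 4·P_x·x; combined with the budget, a share 1/3 of income goes to x.
Demand: x*(P_x,P_y,M) = 1/3·M/P_x and y* = 2/3·M/P_y.
At P_x=4, P_y=1.8, M=48: x* = 1/3·48/4 = 4.
At M' = 312: x* = 26. Change: 26 − 4 = 22.

Δx* = 22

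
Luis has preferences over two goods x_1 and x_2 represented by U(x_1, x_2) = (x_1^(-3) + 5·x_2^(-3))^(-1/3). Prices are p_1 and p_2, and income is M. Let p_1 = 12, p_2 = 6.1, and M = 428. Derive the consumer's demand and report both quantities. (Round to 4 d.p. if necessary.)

MRS = MU_x_1/MU_x_2 = (1/5)·(x_2/x_1)^(4). Set equal to p_1/p_2.
Solve for the ratio: x_2/x_1 = [5·p_1/p_2]^(0.25).
With the ratio pinned down, the budget gives x_1* = M/(p_1 + p_2·(x_2/x_1)) and x_2* = (x_2/x_1)·x_1*.
Numerically x_2/x_1 = 1.770946, so x_1* = 428/(12 + 6.1·1.770946) = 18.7696 and x_2* = 1.770946·18.7696 = 33.24.

x_1* = 18.7696, x_2* = 33.24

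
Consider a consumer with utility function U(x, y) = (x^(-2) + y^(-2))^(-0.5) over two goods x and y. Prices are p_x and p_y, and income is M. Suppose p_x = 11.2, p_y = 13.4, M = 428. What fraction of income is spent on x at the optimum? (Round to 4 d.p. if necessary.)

Substitute y = (y/x)·x into the budget: x* = M/(p_x + p_y·(y/x)).
Numerically y/x = 0.941971, so x* = 428/(11.2 + 13.4·0.941971) = 17.9663 and y* = 0.941971·17.9663 = 16.9237.
Expenditure on x: 11.2·17.9663 = 201.2222; share = 0.4701.

share on x = 0.4701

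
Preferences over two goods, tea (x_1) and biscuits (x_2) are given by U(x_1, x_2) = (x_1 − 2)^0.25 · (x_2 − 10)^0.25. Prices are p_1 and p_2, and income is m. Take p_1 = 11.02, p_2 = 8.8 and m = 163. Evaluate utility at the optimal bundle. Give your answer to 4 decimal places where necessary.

V = 1.6398

MRS = (x_2−10)/(x_1−2). Tangency with p_1/p_2 gives x_2−10 = (p_1/p_2)·(x_1−2).
After buying the subsistence bundle (2, 10), a share 0.5 of the remaining income goes to x_1: x_1* = 2 + 0.5·(m − 2p_1 − 10p_2)/p_1.
Discretionary income = 163 − 2·11.02 − 10·8.8 = 52.96; x_1* = 2 + 0.5·52.96/11.02 = 4.4029; x_2* = 10 + 0.5·52.96/8.8 = 13.0091.
Utility at the optimum: U(4.4029, 13.0091) = 1.6398.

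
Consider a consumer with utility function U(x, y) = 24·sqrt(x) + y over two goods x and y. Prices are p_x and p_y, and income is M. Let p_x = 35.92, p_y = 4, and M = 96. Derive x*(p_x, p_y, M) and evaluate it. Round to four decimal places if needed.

x* = 1.7857

MU_x = 12/√x, MU_y = 1. Tangency: 12/√x = p_x/p_y.
Solve: √x = 12·p_y/p_x, so x*(p_x,p_y) = (12·p_y/p_x)², and y* = (M − p_x·x*)/p_y.
Plugging in: x* = (12·4/35.92)² = 1.7857.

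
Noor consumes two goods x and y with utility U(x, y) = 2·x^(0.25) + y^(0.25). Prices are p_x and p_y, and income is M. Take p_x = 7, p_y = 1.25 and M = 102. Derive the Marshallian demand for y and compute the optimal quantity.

MRS = MU_x/MU_y = 2·(y/x)^(0.75). Set equal to p_x/p_y.
Solve for the ratio: y/x = [(1/2)·p_x/p_y]^(4/3).
With the ratio pinned down, the budget gives x* = M/(p_x + p_y·(y/x)) and y* = (y/x)·x*.
Numerically y/x = 3.946487, so x* = 102/(7 + 1.25·3.946487) = 8.5476 and y* = 3.946487·8.5476 = 33.7332.

y* = 33.7332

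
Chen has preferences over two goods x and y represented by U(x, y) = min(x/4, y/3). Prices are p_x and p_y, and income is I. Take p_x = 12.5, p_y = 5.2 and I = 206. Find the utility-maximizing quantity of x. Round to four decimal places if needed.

x* = 12.561

Leontief preferences: the optimum is at the kink where x/4 = y/3, i.e. y = (3/4)·x.
Budget: p_x·x + p_y·(3/4)·x = I, so (4·p_x + 3·p_y)·x = 4·I.
Demand: x*(p_x,p_y,I) = 4·I/(4·p_x + 3·p_y), y* = 3·I/(4·p_x + 3·p_y).
Here 4·12.5 + 3·5.2 = 65.6, giving x* = 12.561.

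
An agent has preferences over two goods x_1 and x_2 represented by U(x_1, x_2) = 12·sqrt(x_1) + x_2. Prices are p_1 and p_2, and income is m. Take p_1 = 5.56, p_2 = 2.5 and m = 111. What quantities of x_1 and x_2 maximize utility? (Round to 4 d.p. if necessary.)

x_1* = 7.2783, x_2* = 28.2129

Thus x_1* = (6·p_2/p_1)² — independent of m — with the rest of income spent on x_2.
Plugging in: x_1* = (6·2.5/5.56)² = 7.2783, x_2* = 28.2129.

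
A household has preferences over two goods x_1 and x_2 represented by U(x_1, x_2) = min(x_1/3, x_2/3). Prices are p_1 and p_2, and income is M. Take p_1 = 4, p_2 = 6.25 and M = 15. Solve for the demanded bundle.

With perfect complements, no substitution: consume in ratio x_1:x_2 = 3:3.
Budget: p_1·x_1 + p_2·x_1 = M, so (3·p_1 + 3·p_2)·x_1 = 3·M.
Demand: x_1*(p_1,p_2,M) = 3·M/(3·p_1 + 3·p_2), x_2* = 3·M/(3·p_1 + 3·p_2).
Here 3·4 + 3·6.25 = 30.75, giving x_1* = 1.4634 and x_2* = 1.4634.

x_1* = 1.4634, x_2* = 1.4634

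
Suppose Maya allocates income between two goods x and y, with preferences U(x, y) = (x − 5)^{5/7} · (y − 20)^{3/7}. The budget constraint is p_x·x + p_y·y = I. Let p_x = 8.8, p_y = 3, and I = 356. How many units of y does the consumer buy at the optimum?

y* = 51.5

Let x' = x−5, y' = y−20. MRS = (5/3)·y'/x' = p_x/p_y.
Substituting into the budget: x* = 5 + 0.625·(I − 5·p_x − 20·p_y)/p_x, and y* = 20 + 0.375·(…)/p_y.
Discretionary income = 356 − 5·8.8 − 20·3 = 252; y* = 20 + 0.375·252/3 = 51.5.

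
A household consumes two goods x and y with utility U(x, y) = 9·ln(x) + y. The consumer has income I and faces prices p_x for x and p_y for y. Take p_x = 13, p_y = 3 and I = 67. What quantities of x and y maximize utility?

x* = 2.0769, y* = 13.3333

Set MRS = p_x/p_y: (9/x)/1 = p_x/p_y.
So x*(p_x,p_y) = 9·p_y/p_x, independent of income; and y* = (I − 9·p_y)/p_y.
At the given prices: x* = 9·3/13 = 2.0769, and y* = 13.3333.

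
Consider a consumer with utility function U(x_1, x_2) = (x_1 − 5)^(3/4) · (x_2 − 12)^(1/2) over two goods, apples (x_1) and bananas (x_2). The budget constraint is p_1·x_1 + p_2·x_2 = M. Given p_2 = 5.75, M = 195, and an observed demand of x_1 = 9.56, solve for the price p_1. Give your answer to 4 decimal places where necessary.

Let x_1' = x_1−5, x_2' = x_2−12. MRS = (3/2)·x_2'/x_1' = p_1/p_2.
After buying the subsistence bundle (5, 12), a share 0.6 of the remaining income goes to x_1: x_1* = 5 + 0.6·(M − 5p_1 − 12p_2)/p_1.
Set x_1* = 9.56 in the demand function and solve for p_1: p_1 = 10.

p_1 = 10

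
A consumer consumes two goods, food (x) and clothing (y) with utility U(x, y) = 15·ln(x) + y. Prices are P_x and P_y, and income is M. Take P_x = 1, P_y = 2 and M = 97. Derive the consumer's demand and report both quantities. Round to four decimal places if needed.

x* = 30, y* = 33.5

MU_x = 15/x, MU_y = 1. Tangency: 15/x = P_x/P_y.
So x*(P_x,P_y) = 15·P_y/P_x, independent of income; and y* = (M − 15·P_y)/P_y.
At the given prices: x* = 15·2/1 = 30, and y* = 33.5.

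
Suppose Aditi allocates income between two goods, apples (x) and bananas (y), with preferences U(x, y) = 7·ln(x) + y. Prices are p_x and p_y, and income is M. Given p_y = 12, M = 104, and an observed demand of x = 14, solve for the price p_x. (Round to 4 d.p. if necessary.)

MU_x = 7/x, MU_y = 1. Tangency: 7/x = p_x/p_y.
So x*(p_x,p_y) = 7·p_y/p_x, independent of income; and y* = (M − 7·p_y)/p_y.
Set x* = 14 in the demand function and solve for p_x: p_x = 6.

p_x = 6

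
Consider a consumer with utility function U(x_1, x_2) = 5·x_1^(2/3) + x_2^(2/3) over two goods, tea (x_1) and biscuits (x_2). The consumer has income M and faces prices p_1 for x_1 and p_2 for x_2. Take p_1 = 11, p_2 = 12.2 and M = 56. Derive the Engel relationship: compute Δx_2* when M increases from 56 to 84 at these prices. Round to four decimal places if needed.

Numerically x_2/x_1 = 0.005864, so x_1* = 56/(11 + 12.2·0.005864) = 5.058 and x_2* = 0.005864·5.058 = 0.0297.
At M' = 84: x_2* = 0.0445. Change: 0.0445 − 0.0297 = 0.0148.

Δx_2* = 0.0148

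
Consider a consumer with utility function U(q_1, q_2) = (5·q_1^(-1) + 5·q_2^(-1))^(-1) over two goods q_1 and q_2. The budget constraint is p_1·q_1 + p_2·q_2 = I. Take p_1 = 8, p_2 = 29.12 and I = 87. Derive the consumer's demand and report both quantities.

MRS = MU_q_1/MU_q_2 = (q_2/q_1)^(2). Set equal to p_1/p_2.
Solve for the ratio: q_2/q_1 = [p_1/p_2]^(0.5).
Substitute q_2 = (q_2/q_1)·q_1 into the budget: q_1* = I/(p_1 + p_2·(q_2/q_1)).
Numerically q_2/q_1 = 0.524142, so q_1* = 87/(8 + 29.12·0.524142) = 3.7398 and q_2* = 0.524142·3.7398 = 1.9602.

q_1* = 3.7398, q_2* = 1.9602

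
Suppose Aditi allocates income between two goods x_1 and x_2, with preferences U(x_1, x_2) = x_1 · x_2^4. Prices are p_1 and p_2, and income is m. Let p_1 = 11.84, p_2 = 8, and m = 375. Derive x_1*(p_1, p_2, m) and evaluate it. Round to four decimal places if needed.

x_1* = 6.3345

Demand: x_1*(p_1,p_2,m) = 0.2·m/p_1 and x_2* = 0.8·m/p_2.
At p_1=11.84, p_2=8, m=375: x_1* = 0.2·375/11.84 = 6.3345.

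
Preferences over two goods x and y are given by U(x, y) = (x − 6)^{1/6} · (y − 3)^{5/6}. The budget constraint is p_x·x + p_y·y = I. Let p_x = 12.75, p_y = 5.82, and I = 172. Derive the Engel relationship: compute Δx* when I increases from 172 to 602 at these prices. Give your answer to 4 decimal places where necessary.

MRS = (1/5)·(y−3)/(x−6). Tangency with p_x/p_y gives y−3 = 5·(p_x/p_y)·(x−6).
Substituting into the budget: x* = 6 + 1/6·(I − 6·p_x − 3·p_y)/p_x, and y* = 3 + 5/6·(…)/p_y.
Discretionary income = 172 − 6·12.75 − 3·5.82 = 78.04; x* = 6 + 1/6·78.04/12.75 = 7.0201.
At I' = 602: x* = 12.641. Change: 12.641 − 7.0201 = 5.6209.

Δx* = 5.6209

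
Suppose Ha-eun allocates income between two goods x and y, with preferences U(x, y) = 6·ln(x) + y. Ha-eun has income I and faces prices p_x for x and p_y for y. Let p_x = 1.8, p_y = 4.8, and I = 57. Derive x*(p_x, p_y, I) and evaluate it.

x* = 16

MU_x = 6/x, MU_y = 1. Tangency: 6/x = p_x/p_y.
So x*(p_x,p_y) = 6·p_y/p_x, independent of income; and y* = (I − 6·p_y)/p_y.
At the given prices: x* = 6·4.8/1.8 = 16.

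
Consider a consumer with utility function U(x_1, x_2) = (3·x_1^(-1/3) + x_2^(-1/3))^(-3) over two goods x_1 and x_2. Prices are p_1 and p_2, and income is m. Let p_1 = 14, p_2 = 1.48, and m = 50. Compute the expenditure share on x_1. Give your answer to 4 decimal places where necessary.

share on x_1 = 0.7999

MU_x_1 ∝ 3·x_1^(-4/3), MU_x_2 ∝ x_2^(-4/3), so MRS = 3·(x_2/x_1)^(4/3) = p_1/p_2.
Solve for the ratio: x_2/x_1 = [(1/3)·p_1/p_2]^(0.75).
Substitute x_2 = (x_2/x_1)·x_1 into the budget: x_1* = m/(p_1 + p_2·(x_2/x_1)).
Numerically x_2/x_1 = 2.36624, so x_1* = 50/(14 + 1.48·2.36624) = 2.8568 and x_2* = 2.36624·2.8568 = 6.7599.
Expenditure on x_1: 14·2.8568 = 39.9953; share = 0.7999.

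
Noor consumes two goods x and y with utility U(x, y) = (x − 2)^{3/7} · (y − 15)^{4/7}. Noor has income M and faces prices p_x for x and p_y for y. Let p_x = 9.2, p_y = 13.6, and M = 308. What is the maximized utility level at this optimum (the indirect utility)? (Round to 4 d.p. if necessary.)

V = 3.7593

MRS = (3/4)·(y−15)/(x−2). Tangency with p_x/p_y gives y−15 = (4/3)·(p_x/p_y)·(x−2).
After buying the subsistence bundle (2, 15), a share 3/7 of the remaining income goes to x: x* = 2 + 3/7·(M − 2p_x − 15p_y)/p_x.
Discretionary income = 308 − 2·9.2 − 15·13.6 = 85.6; x* = 2 + 3/7·85.6/9.2 = 5.9876; y* = 15 + 4/7·85.6/13.6 = 18.5966.
Utility at the optimum: U(5.9876, 18.5966) = 3.7593.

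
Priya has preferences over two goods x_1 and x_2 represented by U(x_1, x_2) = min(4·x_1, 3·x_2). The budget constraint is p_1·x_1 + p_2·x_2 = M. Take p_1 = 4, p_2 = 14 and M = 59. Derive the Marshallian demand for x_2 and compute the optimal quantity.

With perfect complements, no substitution: consume in ratio x_1:x_2 = 3:4.
Budget: p_1·x_1 + p_2·(4/3)·x_1 = M, so (3·p_1 + 4·p_2)·x_1 = 3·M.
Demand: x_1*(p_1,p_2,M) = 3·M/(3·p_1 + 4·p_2), x_2* = 4·M/(3·p_1 + 4·p_2).
Here 3·4 + 4·14 = 68, giving x_2* = 3.4706.

x_2* = 3.4706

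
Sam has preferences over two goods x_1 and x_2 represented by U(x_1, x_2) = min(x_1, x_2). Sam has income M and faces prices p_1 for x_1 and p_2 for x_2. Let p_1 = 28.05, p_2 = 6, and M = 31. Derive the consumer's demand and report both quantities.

x_1* = 0.9104, x_2* = 0.9104

With perfect complements, no substitution: consume in ratio x_1:x_2 = 1:1.
Budget: p_1·x_1 + p_2·x_1 = M, so (p_1 + p_2)·x_1 = M.
Demand: x_1*(p_1,p_2,M) = M/(p_1 + p_2), x_2* = M/(p_1 + p_2).
Here 28.05 + 6 = 34.05, giving x_1* = 0.9104 and x_2* = 0.9104.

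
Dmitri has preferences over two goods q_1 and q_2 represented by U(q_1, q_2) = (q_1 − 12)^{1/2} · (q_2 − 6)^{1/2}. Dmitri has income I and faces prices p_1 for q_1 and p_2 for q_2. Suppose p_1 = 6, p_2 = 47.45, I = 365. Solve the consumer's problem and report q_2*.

Discretionary income = 365 − 12·6 − 6·47.45 = 8.3; q_2* = 6 + 0.5·8.3/47.45 = 6.0875.

q_2* = 6.0875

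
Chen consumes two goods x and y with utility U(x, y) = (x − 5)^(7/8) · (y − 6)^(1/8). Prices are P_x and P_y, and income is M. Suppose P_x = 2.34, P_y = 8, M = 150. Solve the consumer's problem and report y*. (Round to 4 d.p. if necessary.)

MRS = 7·(y−6)/(x−5). Tangency with P_x/P_y gives y−6 = (1/7)·(P_x/P_y)·(x−5).
Substituting into the budget: x* = 5 + 0.875·(M − 5·P_x − 6·P_y)/P_x, and y* = 6 + 0.125·(…)/P_y.
Discretionary income = 150 − 5·2.34 − 6·8 = 90.3; y* = 6 + 0.125·90.3/8 = 7.4109.

y* = 7.4109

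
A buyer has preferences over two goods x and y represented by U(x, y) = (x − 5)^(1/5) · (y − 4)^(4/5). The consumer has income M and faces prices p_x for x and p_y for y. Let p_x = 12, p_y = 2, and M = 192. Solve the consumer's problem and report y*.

y* = 53.6

MRS = (1/4)·(y−4)/(x−5). Tangency with p_x/p_y gives y−4 = 4·(p_x/p_y)·(x−5).
Substituting into the budget: x* = 5 + 0.2·(M − 5·p_x − 4·p_y)/p_x, and y* = 4 + 0.8·(…)/p_y.
Discretionary income = 192 − 5·12 − 4·2 = 124; y* = 4 + 0.8·124/2 = 53.6.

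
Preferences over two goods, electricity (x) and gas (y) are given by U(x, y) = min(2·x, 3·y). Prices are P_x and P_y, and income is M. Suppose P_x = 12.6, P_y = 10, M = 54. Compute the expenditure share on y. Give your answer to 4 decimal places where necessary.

With perfect complements, no substitution: consume in ratio x:y = 3:2.
Budget: P_x·x + P_y·(2/3)·x = M, so (3·P_x + 2·P_y)·x = 3·M.
Demand: x*(P_x,P_y,M) = 3·M/(3·P_x + 2·P_y), y* = 2·M/(3·P_x + 2·P_y).
Here 3·12.6 + 2·10 = 57.8, giving x* = 2.8028 and y* = 1.8685.
Expenditure on y: 10·1.8685 = 18.6851; share = 0.346.

share on y = 0.346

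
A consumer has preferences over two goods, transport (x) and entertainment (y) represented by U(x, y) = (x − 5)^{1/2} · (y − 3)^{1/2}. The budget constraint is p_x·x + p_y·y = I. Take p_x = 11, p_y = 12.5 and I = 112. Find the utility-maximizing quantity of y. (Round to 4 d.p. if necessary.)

y* = 3.78

Let x' = x−5, y' = y−3. MRS = y'/x' = p_x/p_y.
After buying the subsistence bundle (5, 3), a share 0.5 of the remaining income goes to x: x* = 5 + 0.5·(I − 5p_x − 3p_y)/p_x.
Discretionary income = 112 − 5·11 − 3·12.5 = 19.5; y* = 3 + 0.5·19.5/12.5 = 3.78.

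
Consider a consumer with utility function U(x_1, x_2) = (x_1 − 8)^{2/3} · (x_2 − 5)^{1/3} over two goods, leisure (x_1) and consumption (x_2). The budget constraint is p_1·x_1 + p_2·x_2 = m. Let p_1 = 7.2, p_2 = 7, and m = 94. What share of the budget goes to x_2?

share on x_2 = 0.3773

Let x_1' = x_1−8, x_2' = x_2−5. MRS = 2·x_2'/x_1' = p_1/p_2.
Substituting into the budget: x_1* = 8 + 2/3·(m − 8·p_1 − 5·p_2)/p_1, and x_2* = 5 + 1/3·(…)/p_2.
Discretionary income = 94 − 8·7.2 − 5·7 = 1.4; x_1* = 8 + 2/3·1.4/7.2 = 8.1296; x_2* = 5 + 1/3·1.4/7 = 5.0667.
Expenditure on x_2: 7·5.0667 = 35.4667; share = 0.3773.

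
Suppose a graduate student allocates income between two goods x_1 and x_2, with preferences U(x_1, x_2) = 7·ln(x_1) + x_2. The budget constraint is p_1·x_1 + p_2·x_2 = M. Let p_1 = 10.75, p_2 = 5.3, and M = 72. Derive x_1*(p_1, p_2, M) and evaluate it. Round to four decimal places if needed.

x_1* = 3.4512

MU_x_1 = 7/x_1, MU_x_2 = 1. Tangency: 7/x_1 = p_1/p_2.
So x_1*(p_1,p_2) = 7·p_2/p_1, independent of income; and x_2* = (M − 7·p_2)/p_2.
At the given prices: x_1* = 7·5.3/10.75 = 3.4512.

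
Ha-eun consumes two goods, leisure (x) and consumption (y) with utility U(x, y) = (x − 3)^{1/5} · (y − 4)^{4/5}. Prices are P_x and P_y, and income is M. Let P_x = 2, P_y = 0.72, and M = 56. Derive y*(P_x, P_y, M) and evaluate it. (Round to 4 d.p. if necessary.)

Discretionary income = 56 − 3·2 − 4·0.72 = 47.12; y* = 4 + 0.8·47.12/0.72 = 56.3556.

y* = 56.3556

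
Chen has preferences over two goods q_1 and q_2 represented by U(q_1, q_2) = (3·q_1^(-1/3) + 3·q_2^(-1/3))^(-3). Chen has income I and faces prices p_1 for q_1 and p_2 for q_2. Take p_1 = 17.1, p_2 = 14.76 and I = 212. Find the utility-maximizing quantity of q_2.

q_2* = 7.0495

MRS = MU_q_1/MU_q_2 = (q_2/q_1)^(4/3). Set equal to p_1/p_2.
Solve for the ratio: q_2/q_1 = [p_1/p_2]^(0.75).
Substitute q_2 = (q_2/q_1)·q_1 into the budget: q_1* = I/(p_1 + p_2·(q_2/q_1)).
Numerically q_2/q_1 = 1.116689, so q_1* = 212/(17.1 + 14.76·1.116689) = 6.3128 and q_2* = 1.116689·6.3128 = 7.0495.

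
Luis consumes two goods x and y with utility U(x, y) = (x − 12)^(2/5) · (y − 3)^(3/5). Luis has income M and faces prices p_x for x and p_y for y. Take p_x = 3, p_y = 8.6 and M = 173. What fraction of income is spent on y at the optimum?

MRS = (2/3)·(y−3)/(x−12). Tangency with p_x/p_y gives y−3 = (3/2)·(p_x/p_y)·(x−12).
After buying the subsistence bundle (12, 3), a share 0.4 of the remaining income goes to x: x* = 12 + 0.4·(M − 12p_x − 3p_y)/p_x.
Discretionary income = 173 − 12·3 − 3·8.6 = 111.2; x* = 12 + 0.4·111.2/3 = 26.8267; y* = 3 + 0.6·111.2/8.6 = 10.7581.
Expenditure on y: 8.6·10.7581 = 92.52; share = 0.5348.

share on y = 0.5348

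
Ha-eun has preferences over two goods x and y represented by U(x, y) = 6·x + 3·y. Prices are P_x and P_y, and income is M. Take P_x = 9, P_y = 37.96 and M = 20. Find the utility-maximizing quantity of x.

x* = 2.2222

Linear utility — the consumer picks whichever good has higher MU/price: 6/9 = 0.6667 vs 3/37.96 = 0.079.
x gives more utility per dollar, so spend all income on x: x* = M/P_x, y* = 0.
Numerically: x* = 2.2222, y* = 0.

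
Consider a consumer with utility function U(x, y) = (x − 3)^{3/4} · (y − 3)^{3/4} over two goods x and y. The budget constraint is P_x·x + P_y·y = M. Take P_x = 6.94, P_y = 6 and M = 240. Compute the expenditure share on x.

Discretionary income = 240 − 3·6.94 − 3·6 = 201.18; x* = 3 + 0.5·201.18/6.94 = 17.4942; y* = 3 + 0.5·201.18/6 = 19.765.
Expenditure on x: 6.94·17.4942 = 121.41; share = 0.5059.

share on x = 0.5059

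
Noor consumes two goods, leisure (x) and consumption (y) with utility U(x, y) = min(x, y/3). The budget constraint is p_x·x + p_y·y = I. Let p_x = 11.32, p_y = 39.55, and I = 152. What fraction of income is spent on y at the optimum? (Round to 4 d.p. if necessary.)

With perfect complements, no substitution: consume in ratio x:y = 1:3.
Budget: p_x·x + p_y·3·x = I, so (p_x + 3·p_y)·x = I.
Demand: x*(p_x,p_y,I) = I/(p_x + 3·p_y), y* = 3·I/(p_x + 3·p_y).
Here 11.32 + 3·39.55 = 129.97, giving x* = 1.1695 and y* = 3.5085.
Expenditure on y: 39.55·3.5085 = 138.7613; share = 0.9129.

share on y = 0.9129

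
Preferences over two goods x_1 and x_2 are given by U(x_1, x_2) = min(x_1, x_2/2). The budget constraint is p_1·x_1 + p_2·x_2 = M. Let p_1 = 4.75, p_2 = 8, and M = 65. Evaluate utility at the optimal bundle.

V = 3.1325

Leontief preferences: the optimum is at the kink where x_1/1 = x_2/2, i.e. x_2 = 2·x_1.
Budget: p_1·x_1 + p_2·2·x_1 = M, so (p_1 + 2·p_2)·x_1 = M.
Demand: x_1*(p_1,p_2,M) = M/(p_1 + 2·p_2), x_2* = 2·M/(p_1 + 2·p_2).
Here 4.75 + 2·8 = 20.75, giving x_1* = 3.1325 and x_2* = 6.2651.
Utility at the optimum: U(3.1325, 6.2651) = 3.1325.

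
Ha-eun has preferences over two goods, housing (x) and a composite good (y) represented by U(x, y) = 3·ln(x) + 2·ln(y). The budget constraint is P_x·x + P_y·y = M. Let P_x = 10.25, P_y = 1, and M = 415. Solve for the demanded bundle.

x* = 24.2927, y* = 166

MU_x/MU_y = (3·y)/(2·x); tangency sets this equal to P_x/P_y.
Rearranging, P_y·y = (2/3)·P_x·x. Substituting into the budget gives P_x·x·(1 + (2/3)) = M.
Demand: x*(P_x,P_y,M) = 0.6·M/P_x and y* = 0.4·M/P_y.
At P_x=10.25, P_y=1, M=415: x* = 0.6·415/10.25 = 24.2927, y* = 166.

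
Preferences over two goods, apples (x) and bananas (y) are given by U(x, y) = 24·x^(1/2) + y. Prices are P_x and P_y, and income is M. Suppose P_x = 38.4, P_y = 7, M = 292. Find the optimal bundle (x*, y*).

MU_x = 12/√x, MU_y = 1. Tangency: 12/√x = P_x/P_y.
Thus x* = (12·P_y/P_x)² — independent of M — with the rest of income spent on y.
Plugging in: x* = (12·7/38.4)² = 4.7852, y* = 15.4643.

x* = 4.7852, y* = 15.4643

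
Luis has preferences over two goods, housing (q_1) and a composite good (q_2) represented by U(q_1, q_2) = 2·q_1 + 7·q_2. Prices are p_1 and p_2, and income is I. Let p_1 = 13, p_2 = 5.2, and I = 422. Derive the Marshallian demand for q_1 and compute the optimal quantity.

Perfect substitutes: compare marginal utility per dollar. 2/p_1 vs 7/p_2 → 0.1538 vs 1.3462.
q_2 gives more utility per dollar, so spend all income on q_2: q_2* = I/p_2, q_1* = 0.
Numerically: q_1* = 0, q_2* = 81.1538.

q_1* = 0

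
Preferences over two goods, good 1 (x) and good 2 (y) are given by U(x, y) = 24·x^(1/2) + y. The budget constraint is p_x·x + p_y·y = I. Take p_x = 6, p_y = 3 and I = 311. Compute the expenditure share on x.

share on x = 0.6945

Solve: √x = 12·p_y/p_x, so x*(p_x,p_y) = (12·p_y/p_x)², and y* = (I − p_x·x*)/p_y.
Plugging in: x* = (12·3/6)² = 36, y* = 31.6667.
Expenditure on x: 6·36 = 216; share = 0.6945.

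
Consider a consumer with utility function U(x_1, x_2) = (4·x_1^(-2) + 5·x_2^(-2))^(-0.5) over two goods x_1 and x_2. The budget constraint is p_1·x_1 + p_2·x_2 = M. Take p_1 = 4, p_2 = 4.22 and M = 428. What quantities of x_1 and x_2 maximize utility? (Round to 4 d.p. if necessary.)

x_1* = 50.5585, x_2* = 53.4991

MU_x_1 ∝ 4·x_1^(-3), MU_x_2 ∝ 5·x_2^(-3), so MRS = (4/5)·(x_2/x_1)^(3) = p_1/p_2.
Hence x_2/x_1 = ((5/4)·p_1/p_2)^(1/(3)), i.e. raised to the 1/3 power.
With the ratio pinned down, the budget gives x_1* = M/(p_1 + p_2·(x_2/x_1)) and x_2* = (x_2/x_1)·x_1*.
Numerically x_2/x_1 = 1.058163, so x_1* = 428/(4 + 4.22·1.058163) = 50.5585 and x_2* = 1.058163·50.5585 = 53.4991.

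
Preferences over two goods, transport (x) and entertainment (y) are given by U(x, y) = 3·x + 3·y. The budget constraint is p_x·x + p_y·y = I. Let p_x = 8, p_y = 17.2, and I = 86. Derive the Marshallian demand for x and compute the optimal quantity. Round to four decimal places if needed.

x* = 10.75

Linear utility — the consumer picks whichever good has higher MU/price: 3/8 = 0.375 vs 3/17.2 = 0.1744.
x gives more utility per dollar, so spend all income on x: x* = I/p_x, y* = 0.
Numerically: x* = 10.75, y* = 0.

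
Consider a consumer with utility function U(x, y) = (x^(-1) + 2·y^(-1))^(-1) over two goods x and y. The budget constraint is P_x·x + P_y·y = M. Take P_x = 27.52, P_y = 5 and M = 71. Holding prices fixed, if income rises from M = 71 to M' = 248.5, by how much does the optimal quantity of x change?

From the CES first-order condition, (1/2)·(y/x)^(2) = P_x/P_y.
Solve for the ratio: y/x = [2·P_x/P_y]^(0.5).
Substitute y = (y/x)·x into the budget: x* = M/(P_x + P_y·(y/x)).
Numerically y/x = 3.317831, so x* = 71/(27.52 + 5·3.317831) = 1.6096.
At M' = 248.5: x* = 5.6338. Change: 5.6338 − 1.6096 = 4.0241.

Δx* = 4.0241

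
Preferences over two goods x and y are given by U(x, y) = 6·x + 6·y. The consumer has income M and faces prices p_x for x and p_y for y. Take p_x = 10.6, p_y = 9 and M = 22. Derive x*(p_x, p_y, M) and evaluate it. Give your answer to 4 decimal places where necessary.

x* = 0

y gives more utility per dollar, so spend all income on y: y* = M/p_y, x* = 0.
Numerically: x* = 0, y* = 2.4444.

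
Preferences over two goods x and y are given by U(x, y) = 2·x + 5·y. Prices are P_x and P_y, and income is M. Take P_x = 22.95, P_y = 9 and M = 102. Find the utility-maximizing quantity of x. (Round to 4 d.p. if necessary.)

x* = 0

Linear utility — the consumer picks whichever good has higher MU/price: 2/22.95 = 0.0871 vs 5/9 = 0.5556.
y gives more utility per dollar, so spend all income on y: y* = M/P_y, x* = 0.
Numerically: x* = 0, y* = 11.3333.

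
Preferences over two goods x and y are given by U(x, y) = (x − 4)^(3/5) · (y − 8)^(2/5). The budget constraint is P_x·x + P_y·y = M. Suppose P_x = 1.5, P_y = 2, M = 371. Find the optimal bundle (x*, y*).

x* = 143.6, y* = 77.8

This is Cobb-Douglas in (x−4, y−8): tangency gives 0.6·P_y·(y−8) = 0.4·P_x·(x−4).
After buying the subsistence bundle (4, 8), a share 0.6 of the remaining income goes to x: x* = 4 + 0.6·(M − 4P_x − 8P_y)/P_x.
Discretionary income = 371 − 4·1.5 − 8·2 = 349; x* = 4 + 0.6·349/1.5 = 143.6; y* = 8 + 0.4·349/2 = 77.8.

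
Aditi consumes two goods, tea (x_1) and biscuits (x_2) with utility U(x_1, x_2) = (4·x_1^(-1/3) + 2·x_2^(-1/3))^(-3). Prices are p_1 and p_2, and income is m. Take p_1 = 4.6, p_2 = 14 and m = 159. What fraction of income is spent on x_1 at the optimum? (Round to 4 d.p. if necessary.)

share on x_1 = 0.5601

MU_x_1 ∝ 4·x_1^(-4/3), MU_x_2 ∝ 2·x_2^(-4/3), so MRS = 2·(x_2/x_1)^(4/3) = p_1/p_2.
Solve for the ratio: x_2/x_1 = [(1/2)·p_1/p_2]^(0.75).
Substitute x_2 = (x_2/x_1)·x_1 into the budget: x_1* = m/(p_1 + p_2·(x_2/x_1)).
Numerically x_2/x_1 = 0.258048, so x_1* = 159/(4.6 + 14·0.258048) = 19.3603 and x_2* = 0.258048·19.3603 = 4.9959.
Expenditure on x_1: 4.6·19.3603 = 89.0576; share = 0.5601.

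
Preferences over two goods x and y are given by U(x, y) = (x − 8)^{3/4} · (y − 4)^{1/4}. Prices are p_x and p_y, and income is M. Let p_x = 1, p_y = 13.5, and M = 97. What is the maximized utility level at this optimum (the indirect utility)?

MRS = 3·(y−4)/(x−8). Tangency with p_x/p_y gives y−4 = (1/3)·(p_x/p_y)·(x−8).
Substituting into the budget: x* = 8 + 0.75·(M − 8·p_x − 4·p_y)/p_x, and y* = 4 + 0.25·(…)/p_y.
Discretionary income = 97 − 8·1 − 4·13.5 = 35; x* = 8 + 0.75·35/1 = 34.25; y* = 4 + 0.25·35/13.5 = 4.6481.
Utility at the optimum: U(34.25, 4.6481) = 10.4056.

V = 10.4056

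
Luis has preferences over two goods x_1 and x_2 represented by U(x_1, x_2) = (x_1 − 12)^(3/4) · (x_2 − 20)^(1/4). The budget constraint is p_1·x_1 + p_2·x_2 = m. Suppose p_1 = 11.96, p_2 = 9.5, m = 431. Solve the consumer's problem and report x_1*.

Let x_1' = x_1−12, x_2' = x_2−20. MRS = 3·x_2'/x_1' = p_1/p_2.
After buying the subsistence bundle (12, 20), a share 0.75 of the remaining income goes to x_1: x_1* = 12 + 0.75·(m − 12p_1 − 20p_2)/p_1.
Discretionary income = 431 − 12·11.96 − 20·9.5 = 97.48; x_1* = 12 + 0.75·97.48/11.96 = 18.1129.

x_1* = 18.1129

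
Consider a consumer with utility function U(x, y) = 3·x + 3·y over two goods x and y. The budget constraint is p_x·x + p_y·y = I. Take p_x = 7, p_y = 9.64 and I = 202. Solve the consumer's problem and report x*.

Numerically: x* = 28.8571, y* = 0.

x* = 28.8571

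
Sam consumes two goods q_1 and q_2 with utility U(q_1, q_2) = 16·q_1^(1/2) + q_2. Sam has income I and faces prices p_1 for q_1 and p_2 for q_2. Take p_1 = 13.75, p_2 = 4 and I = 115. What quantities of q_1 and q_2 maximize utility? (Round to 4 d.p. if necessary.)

q_1* = 5.4162, q_2* = 10.1318

Set MRS = p_1/p_2: 8·q_1^(−1/2) = p_1/p_2.
Solve: √q_1 = 8·p_2/p_1, so q_1*(p_1,p_2) = (8·p_2/p_1)², and q_2* = (I − p_1·q_1*)/p_2.
Plugging in: q_1* = (8·4/13.75)² = 5.4162, q_2* = 10.1318.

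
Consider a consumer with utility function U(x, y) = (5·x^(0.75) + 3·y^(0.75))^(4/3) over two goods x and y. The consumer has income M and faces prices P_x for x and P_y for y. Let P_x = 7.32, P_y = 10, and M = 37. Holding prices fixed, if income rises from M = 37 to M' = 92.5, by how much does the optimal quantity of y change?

Δy* = 0.2685

From the CES first-order condition, (5/3)·(y/x)^(0.25) = P_x/P_y.
Hence y/x = ((3/5)·P_x/P_y)^(1/(0.25)), i.e. raised to the 4 power.
With the ratio pinned down, the budget gives x* = M/(P_x + P_y·(y/x)) and y* = (y/x)·x*.
Numerically y/x = 0.037209, so x* = 37/(7.32 + 10·0.037209) = 4.8101 and y* = 0.037209·4.8101 = 0.179.
At M' = 92.5: y* = 0.4475. Change: 0.4475 − 0.179 = 0.2685.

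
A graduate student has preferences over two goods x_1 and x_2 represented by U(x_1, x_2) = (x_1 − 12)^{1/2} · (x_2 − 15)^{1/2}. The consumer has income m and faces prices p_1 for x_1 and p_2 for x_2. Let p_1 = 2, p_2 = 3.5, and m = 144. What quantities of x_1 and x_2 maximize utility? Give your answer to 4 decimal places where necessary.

x_1* = 28.875, x_2* = 24.6429

This is Cobb-Douglas in (x_1−12, x_2−15): tangency gives 0.5·p_2·(x_2−15) = 0.5·p_1·(x_1−12).
Substituting into the budget: x_1* = 12 + 0.5·(m − 12·p_1 − 15·p_2)/p_1, and x_2* = 15 + 0.5·(…)/p_2.
Discretionary income = 144 − 12·2 − 15·3.5 = 67.5; x_1* = 12 + 0.5·67.5/2 = 28.875; x_2* = 15 + 0.5·67.5/3.5 = 24.6429.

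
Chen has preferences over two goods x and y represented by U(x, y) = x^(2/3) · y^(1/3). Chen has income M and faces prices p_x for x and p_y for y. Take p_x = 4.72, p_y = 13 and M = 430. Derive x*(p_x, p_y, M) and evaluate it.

Tangency: MRS = 2·y/x = p_x/p_y.
So 2/3·p_y·y = 1/3·p_x·x; combined with the budget, a share 2/3 of income goes to x.
Demand: x*(p_x,p_y,M) = 2/3·M/p_x and y* = 1/3·M/p_y.
At p_x=4.72, p_y=13, M=430: x* = 2/3·430/4.72 = 60.7345.

x* = 60.7345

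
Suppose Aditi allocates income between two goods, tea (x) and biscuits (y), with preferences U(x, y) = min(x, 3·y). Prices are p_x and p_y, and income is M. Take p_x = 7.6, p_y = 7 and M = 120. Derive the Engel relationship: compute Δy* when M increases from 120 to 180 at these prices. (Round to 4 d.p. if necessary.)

With perfect complements, no substitution: consume in ratio x:y = 3:1.
Budget: p_x·x + p_y·(1/3)·x = M, so (3·p_x + p_y)·x = 3·M.
Demand: x*(p_x,p_y,M) = 3·M/(3·p_x + p_y), y* = M/(3·p_x + p_y).
Here 3·7.6 + 7 = 29.8, giving y* = 4.0268.
At M' = 180: y* = 6.0403. Change: 6.0403 − 4.0268 = 2.0134.

Δy* = 2.0134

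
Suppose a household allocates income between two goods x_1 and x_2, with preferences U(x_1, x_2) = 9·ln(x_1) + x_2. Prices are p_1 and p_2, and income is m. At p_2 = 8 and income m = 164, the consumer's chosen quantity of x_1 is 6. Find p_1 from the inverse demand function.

p_1 = 12

MU_x_1 = 9/x_1, MU_x_2 = 1. Tangency: 9/x_1 = p_1/p_2.
So x_1*(p_1,p_2) = 9·p_2/p_1, independent of income; and x_2* = (m − 9·p_2)/p_2.
Set x_1* = 6 in the demand function and solve for p_1: p_1 = 12.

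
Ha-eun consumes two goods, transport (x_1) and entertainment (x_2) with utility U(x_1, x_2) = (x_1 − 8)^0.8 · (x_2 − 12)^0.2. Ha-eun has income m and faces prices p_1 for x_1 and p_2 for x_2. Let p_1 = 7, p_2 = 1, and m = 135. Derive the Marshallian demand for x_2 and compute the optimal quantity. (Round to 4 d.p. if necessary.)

Let x_1' = x_1−8, x_2' = x_2−12. MRS = 4·x_2'/x_1' = p_1/p_2.
After buying the subsistence bundle (8, 12), a share 0.8 of the remaining income goes to x_1: x_1* = 8 + 0.8·(m − 8p_1 − 12p_2)/p_1.
Discretionary income = 135 − 8·7 − 12·1 = 67; x_2* = 12 + 0.2·67/1 = 25.4.

x_2* = 25.4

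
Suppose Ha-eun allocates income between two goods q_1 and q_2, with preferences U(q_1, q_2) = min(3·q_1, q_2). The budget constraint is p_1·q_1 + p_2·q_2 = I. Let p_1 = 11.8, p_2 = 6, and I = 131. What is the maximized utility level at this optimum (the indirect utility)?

Leontief preferences: the optimum is at the kink where q_1/1 = q_2/3, i.e. q_2 = 3·q_1.
Budget: p_1·q_1 + p_2·3·q_1 = I, so (p_1 + 3·p_2)·q_1 = I.
Demand: q_1*(p_1,p_2,I) = I/(p_1 + 3·p_2), q_2* = 3·I/(p_1 + 3·p_2).
Here 11.8 + 3·6 = 29.8, giving q_1* = 4.396 and q_2* = 13.1879.
Utility at the optimum: U(4.396, 13.1879) = 13.1879.

V = 13.1879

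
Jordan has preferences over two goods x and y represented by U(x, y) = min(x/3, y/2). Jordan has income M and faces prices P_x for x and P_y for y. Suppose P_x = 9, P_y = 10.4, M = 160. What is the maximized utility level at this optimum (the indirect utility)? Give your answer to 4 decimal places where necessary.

V = 3.3473

With perfect complements, no substitution: consume in ratio x:y = 3:2.
Budget: P_x·x + P_y·(2/3)·x = M, so (3·P_x + 2·P_y)·x = 3·M.
Demand: x*(P_x,P_y,M) = 3·M/(3·P_x + 2·P_y), y* = 2·M/(3·P_x + 2·P_y).
Here 3·9 + 2·10.4 = 47.8, giving x* = 10.0418 and y* = 6.6946.
Utility at the optimum: U(10.0418, 6.6946) = 3.3473.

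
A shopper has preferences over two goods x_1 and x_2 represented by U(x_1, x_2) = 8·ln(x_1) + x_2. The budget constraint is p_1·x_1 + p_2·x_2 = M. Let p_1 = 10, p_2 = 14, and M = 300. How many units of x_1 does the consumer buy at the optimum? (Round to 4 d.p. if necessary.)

So x_1*(p_1,p_2) = 8·p_2/p_1, independent of income; and x_2* = (M − 8·p_2)/p_2.
At the given prices: x_1* = 8·14/10 = 11.2.

x_1* = 11.2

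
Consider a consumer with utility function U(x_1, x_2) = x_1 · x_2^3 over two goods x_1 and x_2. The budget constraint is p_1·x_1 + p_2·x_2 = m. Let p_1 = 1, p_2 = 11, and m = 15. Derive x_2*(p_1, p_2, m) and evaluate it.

MU_x_1/MU_x_2 = (x_2)/(3·x_1); tangency sets this equal to p_1/p_2.
Rearranging, p_2·x_2 = 3·p_1·x_1. Substituting into the budget gives p_1·x_1·(1 + 3) = m.
Demand: x_1*(p_1,p_2,m) = 0.25·m/p_1 and x_2* = 0.75·m/p_2.
At p_1=1, p_2=11, m=15: x_2* = 0.75·15/11 = 1.0227.

x_2* = 1.0227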